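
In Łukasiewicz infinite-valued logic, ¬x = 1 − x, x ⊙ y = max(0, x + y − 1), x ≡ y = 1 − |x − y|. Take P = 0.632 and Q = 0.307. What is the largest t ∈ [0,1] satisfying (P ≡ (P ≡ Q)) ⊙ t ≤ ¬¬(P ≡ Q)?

0.718

P ≡ Q = 1 − |0.632 − 0.307| = 1 − 0.325 = 0.675
P ≡ (P ≡ Q) = 1 − |0.632 − 0.675| = 1 − 0.043 = 0.957
So the left factor is P ≡ (P ≡ Q) = 0.957.
¬(P ≡ Q) = 1 − 0.675 = 0.325
¬¬(P ≡ Q) = 1 − 0.325 = 0.675
So the right-hand bound is ¬¬(P ≡ Q) = 0.675.
The residuum of the Łukasiewicz t-norm gives the supremum: min(1, 1 − 0.957 + 0.675).
1 − 0.957 + 0.675 = 0.718, so t = min(1, 0.718) = 0.718.
Check: 0.957 ⊙ 0.718 = max(0, 0.675) = 0.675 ≤ 0.675.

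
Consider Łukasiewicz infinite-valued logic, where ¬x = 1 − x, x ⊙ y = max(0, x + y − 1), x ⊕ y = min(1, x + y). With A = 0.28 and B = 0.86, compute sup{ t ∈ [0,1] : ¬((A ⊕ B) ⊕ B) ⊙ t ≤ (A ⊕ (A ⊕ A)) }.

1.00

A ⊕ B = min(1, 0.28 + 0.86) = min(1, 1.14) = 1.00
(A ⊕ B) ⊕ B = min(1, 1.00 + 0.86) = min(1, 1.86) = 1.00
¬((A ⊕ B) ⊕ B) = 1 − 1.00 = 0.00
So the left factor is ¬((A ⊕ B) ⊕ B) = 0.00.
A ⊕ A = min(1, 0.28 + 0.28) = min(1, 0.56) = 0.56
A ⊕ (A ⊕ A) = min(1, 0.28 + 0.56) = min(1, 0.84) = 0.84
So the right-hand bound is A ⊕ (A ⊕ A) = 0.84.
The residuum of the Łukasiewicz t-norm gives the supremum: min(1, 1 − 0.00 + 0.84).
1 − 0.00 + 0.84 = 1.84, so t = min(1, 1.84) = 1.00.
Check: 0.00 ⊙ 1.00 = max(0, 0.00) = 0.00 ≤ 0.84.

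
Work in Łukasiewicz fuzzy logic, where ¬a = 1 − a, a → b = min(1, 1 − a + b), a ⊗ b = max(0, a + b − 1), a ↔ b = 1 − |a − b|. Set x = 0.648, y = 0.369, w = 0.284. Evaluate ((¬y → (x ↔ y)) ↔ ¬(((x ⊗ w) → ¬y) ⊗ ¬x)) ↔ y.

¬y = 1 − 0.369 = 0.631
x ↔ y = 1 − |0.648 − 0.369| = 1 − 0.279 = 0.721
¬y → (x ↔ y) = min(1, 1 − 0.631 + 0.721) = min(1, 1.090) = 1.000
x ⊗ w = max(0, 0.648 + 0.284 − 1) = max(0, -0.068) = 0.000
(x ⊗ w) → ¬y = min(1, 1 − 0.000 + 0.631) = min(1, 1.631) = 1.000
¬x = 1 − 0.648 = 0.352
((x ⊗ w) → ¬y) ⊗ ¬x = max(0, 1.000 + 0.352 − 1) = max(0, 0.352) = 0.352
¬(((x ⊗ w) → ¬y) ⊗ ¬x) = 1 − 0.352 = 0.648
(¬y → (x ↔ y)) ↔ ¬(((x ⊗ w) → ¬y) ⊗ ¬x) = 1 − |1.000 − 0.648| = 1 − 0.352 = 0.648
((¬y → (x ↔ y)) ↔ ¬(((x ⊗ w) → ¬y) ⊗ ¬x)) ↔ y = 1 − |0.648 − 0.369| = 1 − 0.279 = 0.721

0.721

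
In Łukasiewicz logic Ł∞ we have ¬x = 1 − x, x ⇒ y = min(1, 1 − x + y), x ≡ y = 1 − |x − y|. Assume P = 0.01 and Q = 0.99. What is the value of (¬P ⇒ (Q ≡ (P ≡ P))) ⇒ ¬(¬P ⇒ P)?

0.98

¬P = 1 − 0.01 = 0.99
P ≡ P = 1 − |0.01 − 0.01| = 1 − 0.00 = 1.00
Q ≡ (P ≡ P) = 1 − |0.99 − 1.00| = 1 − 0.01 = 0.99
¬P ⇒ (Q ≡ (P ≡ P)) = min(1, 1 − 0.99 + 0.99) = min(1, 1.00) = 1.00
¬P ⇒ P = min(1, 1 − 0.99 + 0.01) = min(1, 0.02) = 0.02
¬(¬P ⇒ P) = 1 − 0.02 = 0.98
(¬P ⇒ (Q ≡ (P ≡ P))) ⇒ ¬(¬P ⇒ P) = min(1, 1 − 1.00 + 0.98) = min(1, 0.98) = 0.98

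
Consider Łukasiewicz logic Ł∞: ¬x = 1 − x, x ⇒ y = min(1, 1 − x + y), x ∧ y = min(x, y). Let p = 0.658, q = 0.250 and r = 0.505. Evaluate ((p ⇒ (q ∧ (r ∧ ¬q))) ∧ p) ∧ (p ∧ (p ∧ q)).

¬q = 1 − 0.250 = 0.750
r ∧ ¬q = min(0.505, 0.750) = 0.505
q ∧ (r ∧ ¬q) = min(0.250, 0.505) = 0.250
p ⇒ (q ∧ (r ∧ ¬q)) = min(1, 1 − 0.658 + 0.250) = min(1, 0.592) = 0.592
(p ⇒ (q ∧ (r ∧ ¬q))) ∧ p = min(0.592, 0.658) = 0.592
p ∧ q = min(0.658, 0.250) = 0.250
p ∧ (p ∧ q) = min(0.658, 0.250) = 0.250
((p ⇒ (q ∧ (r ∧ ¬q))) ∧ p) ∧ (p ∧ (p ∧ q)) = min(0.592, 0.250) = 0.250

0.250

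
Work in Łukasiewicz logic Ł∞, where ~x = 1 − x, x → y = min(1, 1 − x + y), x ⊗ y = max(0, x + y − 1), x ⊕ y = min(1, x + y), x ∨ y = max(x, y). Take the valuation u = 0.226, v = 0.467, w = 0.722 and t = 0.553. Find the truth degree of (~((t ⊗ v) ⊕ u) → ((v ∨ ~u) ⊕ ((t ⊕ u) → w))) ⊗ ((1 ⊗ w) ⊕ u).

t ⊗ v = max(0, 0.553 + 0.467 − 1) = max(0, 0.020) = 0.020
(t ⊗ v) ⊕ u = min(1, 0.020 + 0.226) = min(1, 0.246) = 0.246
~((t ⊗ v) ⊕ u) = 1 − 0.246 = 0.754
~u = 1 − 0.226 = 0.774
v ∨ ~u = max(0.467, 0.774) = 0.774
t ⊕ u = min(1, 0.553 + 0.226) = min(1, 0.779) = 0.779
(t ⊕ u) → w = min(1, 1 − 0.779 + 0.722) = min(1, 0.943) = 0.943
(v ∨ ~u) ⊕ ((t ⊕ u) → w) = min(1, 0.774 + 0.943) = min(1, 1.717) = 1.000
~((t ⊗ v) ⊕ u) → ((v ∨ ~u) ⊕ ((t ⊕ u) → w)) = min(1, 1 − 0.754 + 1.000) = min(1, 1.246) = 1.000
1 ⊗ w = max(0, 1.000 + 0.722 − 1) = max(0, 0.722) = 0.722
(1 ⊗ w) ⊕ u = min(1, 0.722 + 0.226) = min(1, 0.948) = 0.948
(~((t ⊗ v) ⊕ u) → ((v ∨ ~u) ⊕ ((t ⊕ u) → w))) ⊗ ((1 ⊗ w) ⊕ u) = max(0, 1.000 + 0.948 − 1) = max(0, 0.948) = 0.948

0.948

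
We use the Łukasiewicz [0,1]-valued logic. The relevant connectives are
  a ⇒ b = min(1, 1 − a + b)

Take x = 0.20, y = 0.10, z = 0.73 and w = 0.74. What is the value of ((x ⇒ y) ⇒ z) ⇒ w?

x ⇒ y = min(1, 1 − 0.20 + 0.10) = min(1, 0.90) = 0.90
(x ⇒ y) ⇒ z = min(1, 1 − 0.90 + 0.73) = min(1, 0.83) = 0.83
((x ⇒ y) ⇒ z) ⇒ w = min(1, 1 − 0.83 + 0.74) = min(1, 0.91) = 0.91

0.91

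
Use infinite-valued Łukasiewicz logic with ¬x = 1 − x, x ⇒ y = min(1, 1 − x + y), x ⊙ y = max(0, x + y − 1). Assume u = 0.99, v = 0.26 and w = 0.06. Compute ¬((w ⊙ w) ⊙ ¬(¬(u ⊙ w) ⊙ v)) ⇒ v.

w ⊙ w = max(0, 0.06 + 0.06 − 1) = max(0, -0.88) = 0.00
u ⊙ w = max(0, 0.99 + 0.06 − 1) = max(0, 0.05) = 0.05
¬(u ⊙ w) = 1 − 0.05 = 0.95
¬(u ⊙ w) ⊙ v = max(0, 0.95 + 0.26 − 1) = max(0, 0.21) = 0.21
¬(¬(u ⊙ w) ⊙ v) = 1 − 0.21 = 0.79
(w ⊙ w) ⊙ ¬(¬(u ⊙ w) ⊙ v) = max(0, 0.00 + 0.79 − 1) = max(0, -0.21) = 0.00
¬((w ⊙ w) ⊙ ¬(¬(u ⊙ w) ⊙ v)) = 1 − 0.00 = 1.00
¬((w ⊙ w) ⊙ ¬(¬(u ⊙ w) ⊙ v)) ⇒ v = min(1, 1 − 1.00 + 0.26) = min(1, 0.26) = 0.26

0.26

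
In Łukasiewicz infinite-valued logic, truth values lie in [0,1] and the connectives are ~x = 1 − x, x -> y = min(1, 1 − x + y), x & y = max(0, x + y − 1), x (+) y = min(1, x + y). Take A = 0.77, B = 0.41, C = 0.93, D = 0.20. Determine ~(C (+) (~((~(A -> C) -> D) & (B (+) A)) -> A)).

0.00

A -> C = min(1, 1 − 0.77 + 0.93) = min(1, 1.16) = 1.00
~(A -> C) = 1 − 1.00 = 0.00
~(A -> C) -> D = min(1, 1 − 0.00 + 0.20) = min(1, 1.20) = 1.00
B (+) A = min(1, 0.41 + 0.77) = min(1, 1.18) = 1.00
(~(A -> C) -> D) & (B (+) A) = max(0, 1.00 + 1.00 − 1) = max(0, 1.00) = 1.00
~((~(A -> C) -> D) & (B (+) A)) = 1 − 1.00 = 0.00
~((~(A -> C) -> D) & (B (+) A)) -> A = min(1, 1 − 0.00 + 0.77) = min(1, 1.77) = 1.00
C (+) (~((~(A -> C) -> D) & (B (+) A)) -> A) = min(1, 0.93 + 1.00) = min(1, 1.93) = 1.00
~(C (+) (~((~(A -> C) -> D) & (B (+) A)) -> A)) = 1 − 1.00 = 0.00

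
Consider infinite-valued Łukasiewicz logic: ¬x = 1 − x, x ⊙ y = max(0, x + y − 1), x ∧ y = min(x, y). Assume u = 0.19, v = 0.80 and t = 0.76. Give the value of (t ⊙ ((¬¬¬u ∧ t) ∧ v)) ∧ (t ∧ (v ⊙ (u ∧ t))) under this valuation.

¬u = 1 − 0.19 = 0.81
¬¬u = 1 − 0.81 = 0.19
¬¬¬u = 1 − 0.19 = 0.81
¬¬¬u ∧ t = min(0.81, 0.76) = 0.76
(¬¬¬u ∧ t) ∧ v = min(0.76, 0.80) = 0.76
t ⊙ ((¬¬¬u ∧ t) ∧ v) = max(0, 0.76 + 0.76 − 1) = max(0, 0.52) = 0.52
u ∧ t = min(0.19, 0.76) = 0.19
v ⊙ (u ∧ t) = max(0, 0.80 + 0.19 − 1) = max(0, -0.01) = 0.00
t ∧ (v ⊙ (u ∧ t)) = min(0.76, 0.00) = 0.00
(t ⊙ ((¬¬¬u ∧ t) ∧ v)) ∧ (t ∧ (v ⊙ (u ∧ t))) = min(0.52, 0.00) = 0.00

0.00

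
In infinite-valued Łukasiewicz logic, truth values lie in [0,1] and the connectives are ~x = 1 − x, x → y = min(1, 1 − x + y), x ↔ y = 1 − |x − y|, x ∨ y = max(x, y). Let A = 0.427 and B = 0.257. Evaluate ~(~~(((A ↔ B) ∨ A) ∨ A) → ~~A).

A ↔ B = 1 − |0.427 − 0.257| = 1 − 0.170 = 0.830
(A ↔ B) ∨ A = max(0.830, 0.427) = 0.830
((A ↔ B) ∨ A) ∨ A = max(0.830, 0.427) = 0.830
~(((A ↔ B) ∨ A) ∨ A) = 1 − 0.830 = 0.170
~~(((A ↔ B) ∨ A) ∨ A) = 1 − 0.170 = 0.830
~A = 1 − 0.427 = 0.573
~~A = 1 − 0.573 = 0.427
~~(((A ↔ B) ∨ A) ∨ A) → ~~A = min(1, 1 − 0.830 + 0.427) = min(1, 0.597) = 0.597
~(~~(((A ↔ B) ∨ A) ∨ A) → ~~A) = 1 − 0.597 = 0.403

0.403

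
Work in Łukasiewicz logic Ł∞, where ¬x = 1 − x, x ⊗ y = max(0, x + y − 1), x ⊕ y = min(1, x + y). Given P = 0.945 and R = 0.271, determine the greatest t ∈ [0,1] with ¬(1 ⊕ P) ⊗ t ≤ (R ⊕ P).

1 ⊕ P = min(1, 1.000 + 0.945) = min(1, 1.945) = 1.000
¬(1 ⊕ P) = 1 − 1.000 = 0.000
So the left factor is ¬(1 ⊕ P) = 0.000.
R ⊕ P = min(1, 0.271 + 0.945) = min(1, 1.216) = 1.000
So the right-hand bound is R ⊕ P = 1.000.
The residuum of the Łukasiewicz t-norm gives the supremum: min(1, 1 − 0.000 + 1.000).
1 − 0.000 + 1.000 = 2.000, so t = min(1, 2.000) = 1.000.
Check: 0.000 ⊗ 1.000 = max(0, 0.000) = 0.000 ≤ 1.000.

1.000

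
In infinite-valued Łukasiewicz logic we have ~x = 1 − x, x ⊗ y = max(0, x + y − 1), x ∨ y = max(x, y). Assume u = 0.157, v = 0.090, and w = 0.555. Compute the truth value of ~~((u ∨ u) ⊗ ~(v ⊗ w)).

u ∨ u = max(0.157, 0.157) = 0.157
v ⊗ w = max(0, 0.090 + 0.555 − 1) = max(0, -0.355) = 0.000
~(v ⊗ w) = 1 − 0.000 = 1.000
(u ∨ u) ⊗ ~(v ⊗ w) = max(0, 0.157 + 1.000 − 1) = max(0, 0.157) = 0.157
~((u ∨ u) ⊗ ~(v ⊗ w)) = 1 − 0.157 = 0.843
~~((u ∨ u) ⊗ ~(v ⊗ w)) = 1 − 0.843 = 0.157

0.157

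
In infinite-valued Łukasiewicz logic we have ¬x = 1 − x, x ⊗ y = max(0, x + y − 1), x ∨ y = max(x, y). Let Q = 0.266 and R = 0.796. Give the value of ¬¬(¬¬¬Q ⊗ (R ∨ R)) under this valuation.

0.530

¬Q = 1 − 0.266 = 0.734
¬¬Q = 1 − 0.734 = 0.266
¬¬¬Q = 1 − 0.266 = 0.734
R ∨ R = max(0.796, 0.796) = 0.796
¬¬¬Q ⊗ (R ∨ R) = max(0, 0.734 + 0.796 − 1) = max(0, 0.530) = 0.530
¬(¬¬¬Q ⊗ (R ∨ R)) = 1 − 0.530 = 0.470
¬¬(¬¬¬Q ⊗ (R ∨ R)) = 1 − 0.470 = 0.530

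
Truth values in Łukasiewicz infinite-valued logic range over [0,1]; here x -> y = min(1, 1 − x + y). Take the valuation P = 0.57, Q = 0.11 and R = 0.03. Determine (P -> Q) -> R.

P -> Q = min(1, 1 − 0.57 + 0.11) = min(1, 0.54) = 0.54
(P -> Q) -> R = min(1, 1 − 0.54 + 0.03) = min(1, 0.49) = 0.49

0.49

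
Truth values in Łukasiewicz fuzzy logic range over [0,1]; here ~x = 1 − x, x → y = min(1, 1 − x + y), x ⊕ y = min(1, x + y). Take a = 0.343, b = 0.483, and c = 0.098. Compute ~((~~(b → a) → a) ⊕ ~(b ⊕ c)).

b → a = min(1, 1 − 0.483 + 0.343) = min(1, 0.860) = 0.860
~(b → a) = 1 − 0.860 = 0.140
~~(b → a) = 1 − 0.140 = 0.860
~~(b → a) → a = min(1, 1 − 0.860 + 0.343) = min(1, 0.483) = 0.483
b ⊕ c = min(1, 0.483 + 0.098) = min(1, 0.581) = 0.581
~(b ⊕ c) = 1 − 0.581 = 0.419
(~~(b → a) → a) ⊕ ~(b ⊕ c) = min(1, 0.483 + 0.419) = min(1, 0.902) = 0.902
~((~~(b → a) → a) ⊕ ~(b ⊕ c)) = 1 − 0.902 = 0.098

0.098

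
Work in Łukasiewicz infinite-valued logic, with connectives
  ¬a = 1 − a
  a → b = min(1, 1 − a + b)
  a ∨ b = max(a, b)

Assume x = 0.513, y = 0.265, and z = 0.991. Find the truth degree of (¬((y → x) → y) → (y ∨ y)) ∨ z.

y → x = min(1, 1 − 0.265 + 0.513) = min(1, 1.248) = 1.000
(y → x) → y = min(1, 1 − 1.000 + 0.265) = min(1, 0.265) = 0.265
¬((y → x) → y) = 1 − 0.265 = 0.735
y ∨ y = max(0.265, 0.265) = 0.265
¬((y → x) → y) → (y ∨ y) = min(1, 1 − 0.735 + 0.265) = min(1, 0.530) = 0.530
(¬((y → x) → y) → (y ∨ y)) ∨ z = max(0.530, 0.991) = 0.991

0.991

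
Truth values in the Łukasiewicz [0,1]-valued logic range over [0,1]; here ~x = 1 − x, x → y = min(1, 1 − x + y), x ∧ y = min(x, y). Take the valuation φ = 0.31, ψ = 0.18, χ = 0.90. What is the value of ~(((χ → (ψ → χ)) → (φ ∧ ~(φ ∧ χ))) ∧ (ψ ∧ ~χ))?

0.90

ψ → χ = min(1, 1 − 0.18 + 0.90) = min(1, 1.72) = 1.00
χ → (ψ → χ) = min(1, 1 − 0.90 + 1.00) = min(1, 1.10) = 1.00
φ ∧ χ = min(0.31, 0.90) = 0.31
~(φ ∧ χ) = 1 − 0.31 = 0.69
φ ∧ ~(φ ∧ χ) = min(0.31, 0.69) = 0.31
(χ → (ψ → χ)) → (φ ∧ ~(φ ∧ χ)) = min(1, 1 − 1.00 + 0.31) = min(1, 0.31) = 0.31
~χ = 1 − 0.90 = 0.10
ψ ∧ ~χ = min(0.18, 0.10) = 0.10
((χ → (ψ → χ)) → (φ ∧ ~(φ ∧ χ))) ∧ (ψ ∧ ~χ) = min(0.31, 0.10) = 0.10
~(((χ → (ψ → χ)) → (φ ∧ ~(φ ∧ χ))) ∧ (ψ ∧ ~χ)) = 1 − 0.10 = 0.90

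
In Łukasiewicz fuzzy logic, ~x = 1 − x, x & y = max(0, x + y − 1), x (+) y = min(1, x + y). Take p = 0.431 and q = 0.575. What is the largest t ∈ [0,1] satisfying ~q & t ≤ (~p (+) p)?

1.000

~q = 1 − 0.575 = 0.425
So the left factor is ~q = 0.425.
~p = 1 − 0.431 = 0.569
~p (+) p = min(1, 0.569 + 0.431) = min(1, 1.000) = 1.000
So the right-hand bound is ~p (+) p = 1.000.
The residuum of the Łukasiewicz t-norm gives the supremum: min(1, 1 − 0.425 + 1.000).
1 − 0.425 + 1.000 = 1.575, so t = min(1, 1.575) = 1.000.
Check: 0.425 & 1.000 = max(0, 0.425) = 0.425 ≤ 1.000.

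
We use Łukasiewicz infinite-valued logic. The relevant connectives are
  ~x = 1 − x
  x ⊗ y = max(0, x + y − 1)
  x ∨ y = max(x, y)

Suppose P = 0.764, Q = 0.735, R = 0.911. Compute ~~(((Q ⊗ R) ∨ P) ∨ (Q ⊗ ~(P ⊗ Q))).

Q ⊗ R = max(0, 0.735 + 0.911 − 1) = max(0, 0.646) = 0.646
(Q ⊗ R) ∨ P = max(0.646, 0.764) = 0.764
P ⊗ Q = max(0, 0.764 + 0.735 − 1) = max(0, 0.499) = 0.499
~(P ⊗ Q) = 1 − 0.499 = 0.501
Q ⊗ ~(P ⊗ Q) = max(0, 0.735 + 0.501 − 1) = max(0, 0.236) = 0.236
((Q ⊗ R) ∨ P) ∨ (Q ⊗ ~(P ⊗ Q)) = max(0.764, 0.236) = 0.764
~(((Q ⊗ R) ∨ P) ∨ (Q ⊗ ~(P ⊗ Q))) = 1 − 0.764 = 0.236
~~(((Q ⊗ R) ∨ P) ∨ (Q ⊗ ~(P ⊗ Q))) = 1 − 0.236 = 0.764

0.764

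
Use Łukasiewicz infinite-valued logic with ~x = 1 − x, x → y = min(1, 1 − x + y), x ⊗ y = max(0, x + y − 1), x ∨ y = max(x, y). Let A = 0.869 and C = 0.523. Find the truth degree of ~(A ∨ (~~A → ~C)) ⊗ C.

~A = 1 − 0.869 = 0.131
~~A = 1 − 0.131 = 0.869
~C = 1 − 0.523 = 0.477
~~A → ~C = min(1, 1 − 0.869 + 0.477) = min(1, 0.608) = 0.608
A ∨ (~~A → ~C) = max(0.869, 0.608) = 0.869
~(A ∨ (~~A → ~C)) = 1 − 0.869 = 0.131
~(A ∨ (~~A → ~C)) ⊗ C = max(0, 0.131 + 0.523 − 1) = max(0, -0.346) = 0.000

0.000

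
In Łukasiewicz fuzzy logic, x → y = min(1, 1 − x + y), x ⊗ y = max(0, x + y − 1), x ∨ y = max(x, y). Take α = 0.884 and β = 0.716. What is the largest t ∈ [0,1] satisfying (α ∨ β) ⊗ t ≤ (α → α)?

α ∨ β = max(0.884, 0.716) = 0.884
So the left factor is α ∨ β = 0.884.
α → α = min(1, 1 − 0.884 + 0.884) = min(1, 1.000) = 1.000
So the right-hand bound is α → α = 1.000.
The residuum of the Łukasiewicz t-norm gives the supremum: min(1, 1 − 0.884 + 1.000).
1 − 0.884 + 1.000 = 1.116, so t = min(1, 1.116) = 1.000.
Check: 0.884 ⊗ 1.000 = max(0, 0.884) = 0.884 ≤ 1.000.

1.000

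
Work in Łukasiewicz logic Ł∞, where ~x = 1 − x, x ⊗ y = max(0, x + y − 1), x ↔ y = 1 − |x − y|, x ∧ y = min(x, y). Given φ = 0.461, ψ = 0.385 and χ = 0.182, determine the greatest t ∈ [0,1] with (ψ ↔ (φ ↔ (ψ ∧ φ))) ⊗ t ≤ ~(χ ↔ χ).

ψ ∧ φ = min(0.385, 0.461) = 0.385
φ ↔ (ψ ∧ φ) = 1 − |0.461 − 0.385| = 1 − 0.076 = 0.924
ψ ↔ (φ ↔ (ψ ∧ φ)) = 1 − |0.385 − 0.924| = 1 − 0.539 = 0.461
So the left factor is ψ ↔ (φ ↔ (ψ ∧ φ)) = 0.461.
χ ↔ χ = 1 − |0.182 − 0.182| = 1 − 0.000 = 1.000
~(χ ↔ χ) = 1 − 1.000 = 0.000
So the right-hand bound is ~(χ ↔ χ) = 0.000.
The residuum of the Łukasiewicz t-norm gives the supremum: min(1, 1 − 0.461 + 0.000).
1 − 0.461 + 0.000 = 0.539, so t = min(1, 0.539) = 0.539.
Check: 0.461 ⊗ 0.539 = max(0, 0.000) = 0.000 ≤ 0.000.

0.539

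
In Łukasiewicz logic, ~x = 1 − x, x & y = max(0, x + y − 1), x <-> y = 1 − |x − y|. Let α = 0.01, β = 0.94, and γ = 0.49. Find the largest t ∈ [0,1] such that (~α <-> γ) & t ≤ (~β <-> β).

~α = 1 − 0.01 = 0.99
~α <-> γ = 1 − |0.99 − 0.49| = 1 − 0.50 = 0.50
So the left factor is ~α <-> γ = 0.50.
~β = 1 − 0.94 = 0.06
~β <-> β = 1 − |0.06 − 0.94| = 1 − 0.88 = 0.12
So the right-hand bound is ~β <-> β = 0.12.
The residuum of the Łukasiewicz t-norm gives the supremum: min(1, 1 − 0.50 + 0.12).
1 − 0.50 + 0.12 = 0.62, so t = min(1, 0.62) = 0.62.
Check: 0.50 & 0.62 = max(0, 0.12) = 0.12 ≤ 0.12.

0.62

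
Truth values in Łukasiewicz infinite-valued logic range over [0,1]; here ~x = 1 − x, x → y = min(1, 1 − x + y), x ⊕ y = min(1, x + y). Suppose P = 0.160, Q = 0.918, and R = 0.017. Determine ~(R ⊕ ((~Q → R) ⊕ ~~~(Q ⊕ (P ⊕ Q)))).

0.048

~Q = 1 − 0.918 = 0.082
~Q → R = min(1, 1 − 0.082 + 0.017) = min(1, 0.935) = 0.935
P ⊕ Q = min(1, 0.160 + 0.918) = min(1, 1.078) = 1.000
Q ⊕ (P ⊕ Q) = min(1, 0.918 + 1.000) = min(1, 1.918) = 1.000
~(Q ⊕ (P ⊕ Q)) = 1 − 1.000 = 0.000
~~(Q ⊕ (P ⊕ Q)) = 1 − 0.000 = 1.000
~~~(Q ⊕ (P ⊕ Q)) = 1 − 1.000 = 0.000
(~Q → R) ⊕ ~~~(Q ⊕ (P ⊕ Q)) = min(1, 0.935 + 0.000) = min(1, 0.935) = 0.935
R ⊕ ((~Q → R) ⊕ ~~~(Q ⊕ (P ⊕ Q))) = min(1, 0.017 + 0.935) = min(1, 0.952) = 0.952
~(R ⊕ ((~Q → R) ⊕ ~~~(Q ⊕ (P ⊕ Q)))) = 1 − 0.952 = 0.048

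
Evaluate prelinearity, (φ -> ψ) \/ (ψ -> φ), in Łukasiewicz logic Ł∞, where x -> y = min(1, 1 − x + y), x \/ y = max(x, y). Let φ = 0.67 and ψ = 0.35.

φ -> ψ = min(1, 1 − 0.67 + 0.35) = min(1, 0.68) = 0.68
ψ -> φ = min(1, 1 − 0.35 + 0.67) = min(1, 1.32) = 1.00
(φ -> ψ) \/ (ψ -> φ) = max(0.68, 1.00) = 1.00
(As expected: a Ł∞-tautology — holds in every MV-chain.)

1.00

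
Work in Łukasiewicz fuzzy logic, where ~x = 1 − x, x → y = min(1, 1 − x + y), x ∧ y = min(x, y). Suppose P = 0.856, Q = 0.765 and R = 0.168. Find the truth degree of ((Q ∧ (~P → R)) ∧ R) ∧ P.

~P = 1 − 0.856 = 0.144
~P → R = min(1, 1 − 0.144 + 0.168) = min(1, 1.024) = 1.000
Q ∧ (~P → R) = min(0.765, 1.000) = 0.765
(Q ∧ (~P → R)) ∧ R = min(0.765, 0.168) = 0.168
((Q ∧ (~P → R)) ∧ R) ∧ P = min(0.168, 0.856) = 0.168

0.168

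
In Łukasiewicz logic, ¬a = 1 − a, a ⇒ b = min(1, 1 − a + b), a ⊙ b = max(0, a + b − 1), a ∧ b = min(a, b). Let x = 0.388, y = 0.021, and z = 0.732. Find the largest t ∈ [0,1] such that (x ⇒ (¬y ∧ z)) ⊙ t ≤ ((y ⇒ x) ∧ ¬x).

0.612

¬y = 1 − 0.021 = 0.979
¬y ∧ z = min(0.979, 0.732) = 0.732
x ⇒ (¬y ∧ z) = min(1, 1 − 0.388 + 0.732) = min(1, 1.344) = 1.000
So the left factor is x ⇒ (¬y ∧ z) = 1.000.
y ⇒ x = min(1, 1 − 0.021 + 0.388) = min(1, 1.367) = 1.000
¬x = 1 − 0.388 = 0.612
(y ⇒ x) ∧ ¬x = min(1.000, 0.612) = 0.612
So the right-hand bound is (y ⇒ x) ∧ ¬x = 0.612.
The residuum of the Łukasiewicz t-norm gives the supremum: min(1, 1 − 1.000 + 0.612).
1 − 1.000 + 0.612 = 0.612, so t = min(1, 0.612) = 0.612.
Check: 1.000 ⊙ 0.612 = max(0, 0.612) = 0.612 ≤ 0.612.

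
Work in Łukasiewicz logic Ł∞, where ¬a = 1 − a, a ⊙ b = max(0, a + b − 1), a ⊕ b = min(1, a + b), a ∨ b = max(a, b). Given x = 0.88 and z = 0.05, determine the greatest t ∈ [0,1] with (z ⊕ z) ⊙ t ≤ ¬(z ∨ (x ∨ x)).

z ⊕ z = min(1, 0.05 + 0.05) = min(1, 0.10) = 0.10
So the left factor is z ⊕ z = 0.10.
x ∨ x = max(0.88, 0.88) = 0.88
z ∨ (x ∨ x) = max(0.05, 0.88) = 0.88
¬(z ∨ (x ∨ x)) = 1 − 0.88 = 0.12
So the right-hand bound is ¬(z ∨ (x ∨ x)) = 0.12.
The residuum of the Łukasiewicz t-norm gives the supremum: min(1, 1 − 0.10 + 0.12).
1 − 0.10 + 0.12 = 1.02, so t = min(1, 1.02) = 1.00.
Check: 0.10 ⊙ 1.00 = max(0, 0.10) = 0.10 ≤ 0.12.

1.00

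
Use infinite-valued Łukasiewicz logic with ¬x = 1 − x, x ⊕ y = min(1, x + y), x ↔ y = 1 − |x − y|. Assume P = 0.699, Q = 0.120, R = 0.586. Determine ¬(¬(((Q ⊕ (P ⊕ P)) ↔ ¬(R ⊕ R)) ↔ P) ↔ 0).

P ⊕ P = min(1, 0.699 + 0.699) = min(1, 1.398) = 1.000
Q ⊕ (P ⊕ P) = min(1, 0.120 + 1.000) = min(1, 1.120) = 1.000
R ⊕ R = min(1, 0.586 + 0.586) = min(1, 1.172) = 1.000
¬(R ⊕ R) = 1 − 1.000 = 0.000
(Q ⊕ (P ⊕ P)) ↔ ¬(R ⊕ R) = 1 − |1.000 − 0.000| = 1 − 1.000 = 0.000
((Q ⊕ (P ⊕ P)) ↔ ¬(R ⊕ R)) ↔ P = 1 − |0.000 − 0.699| = 1 − 0.699 = 0.301
¬(((Q ⊕ (P ⊕ P)) ↔ ¬(R ⊕ R)) ↔ P) = 1 − 0.301 = 0.699
¬(((Q ⊕ (P ⊕ P)) ↔ ¬(R ⊕ R)) ↔ P) ↔ 0 = 1 − |0.699 − 0.000| = 1 − 0.699 = 0.301
¬(¬(((Q ⊕ (P ⊕ P)) ↔ ¬(R ⊕ R)) ↔ P) ↔ 0) = 1 − 0.301 = 0.699

0.699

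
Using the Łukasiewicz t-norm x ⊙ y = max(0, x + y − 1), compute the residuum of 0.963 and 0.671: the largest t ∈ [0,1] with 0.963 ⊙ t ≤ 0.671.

0.708

The residuum of the Łukasiewicz t-norm gives the supremum: min(1, 1 − 0.963 + 0.671).
1 − 0.963 + 0.671 = 0.708, so t = min(1, 0.708) = 0.708.
Check: 0.963 ⊙ 0.708 = max(0, 0.671) = 0.671 ≤ 0.671.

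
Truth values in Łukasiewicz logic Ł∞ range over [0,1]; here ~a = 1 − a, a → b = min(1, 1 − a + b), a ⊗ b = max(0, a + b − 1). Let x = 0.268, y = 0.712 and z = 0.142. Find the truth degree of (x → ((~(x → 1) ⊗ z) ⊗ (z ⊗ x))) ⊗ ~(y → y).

x → 1 = min(1, 1 − 0.268 + 1.000) = min(1, 1.732) = 1.000
~(x → 1) = 1 − 1.000 = 0.000
~(x → 1) ⊗ z = max(0, 0.000 + 0.142 − 1) = max(0, -0.858) = 0.000
z ⊗ x = max(0, 0.142 + 0.268 − 1) = max(0, -0.590) = 0.000
(~(x → 1) ⊗ z) ⊗ (z ⊗ x) = max(0, 0.000 + 0.000 − 1) = max(0, -1.000) = 0.000
x → ((~(x → 1) ⊗ z) ⊗ (z ⊗ x)) = min(1, 1 − 0.268 + 0.000) = min(1, 0.732) = 0.732
y → y = min(1, 1 − 0.712 + 0.712) = min(1, 1.000) = 1.000
~(y → y) = 1 − 1.000 = 0.000
(x → ((~(x → 1) ⊗ z) ⊗ (z ⊗ x))) ⊗ ~(y → y) = max(0, 0.732 + 0.000 − 1) = max(0, -0.268) = 0.000

0.000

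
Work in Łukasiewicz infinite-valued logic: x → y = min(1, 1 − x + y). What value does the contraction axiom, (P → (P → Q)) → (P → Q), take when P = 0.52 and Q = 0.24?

P → Q = min(1, 1 − 0.52 + 0.24) = min(1, 0.72) = 0.72
P → (P → Q) = min(1, 1 − 0.52 + 0.72) = min(1, 1.20) = 1.00
(P → (P → Q)) → (P → Q) = min(1, 1 − 1.00 + 0.72) = min(1, 0.72) = 0.72
(The value 0.72 < 1 shows this instance is not satisfied; fails in Ł∞ (the t-norm is not idempotent).)

0.72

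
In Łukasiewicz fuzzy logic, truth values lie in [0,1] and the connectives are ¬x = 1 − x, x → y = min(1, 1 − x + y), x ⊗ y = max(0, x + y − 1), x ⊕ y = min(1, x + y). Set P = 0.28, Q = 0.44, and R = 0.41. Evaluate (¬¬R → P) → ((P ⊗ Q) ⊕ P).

¬R = 1 − 0.41 = 0.59
¬¬R = 1 − 0.59 = 0.41
¬¬R → P = min(1, 1 − 0.41 + 0.28) = min(1, 0.87) = 0.87
P ⊗ Q = max(0, 0.28 + 0.44 − 1) = max(0, -0.28) = 0.00
(P ⊗ Q) ⊕ P = min(1, 0.00 + 0.28) = min(1, 0.28) = 0.28
(¬¬R → P) → ((P ⊗ Q) ⊕ P) = min(1, 1 − 0.87 + 0.28) = min(1, 0.41) = 0.41

0.41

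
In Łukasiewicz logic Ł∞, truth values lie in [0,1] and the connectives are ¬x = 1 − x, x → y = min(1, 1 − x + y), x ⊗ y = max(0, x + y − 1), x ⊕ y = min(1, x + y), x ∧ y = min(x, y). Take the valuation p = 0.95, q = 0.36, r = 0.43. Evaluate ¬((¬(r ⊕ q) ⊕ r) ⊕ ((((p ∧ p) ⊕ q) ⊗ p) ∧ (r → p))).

0.00

r ⊕ q = min(1, 0.43 + 0.36) = min(1, 0.79) = 0.79
¬(r ⊕ q) = 1 − 0.79 = 0.21
¬(r ⊕ q) ⊕ r = min(1, 0.21 + 0.43) = min(1, 0.64) = 0.64
p ∧ p = min(0.95, 0.95) = 0.95
(p ∧ p) ⊕ q = min(1, 0.95 + 0.36) = min(1, 1.31) = 1.00
((p ∧ p) ⊕ q) ⊗ p = max(0, 1.00 + 0.95 − 1) = max(0, 0.95) = 0.95
r → p = min(1, 1 − 0.43 + 0.95) = min(1, 1.52) = 1.00
(((p ∧ p) ⊕ q) ⊗ p) ∧ (r → p) = min(0.95, 1.00) = 0.95
(¬(r ⊕ q) ⊕ r) ⊕ ((((p ∧ p) ⊕ q) ⊗ p) ∧ (r → p)) = min(1, 0.64 + 0.95) = min(1, 1.59) = 1.00
¬((¬(r ⊕ q) ⊕ r) ⊕ ((((p ∧ p) ⊕ q) ⊗ p) ∧ (r → p))) = 1 − 1.00 = 0.00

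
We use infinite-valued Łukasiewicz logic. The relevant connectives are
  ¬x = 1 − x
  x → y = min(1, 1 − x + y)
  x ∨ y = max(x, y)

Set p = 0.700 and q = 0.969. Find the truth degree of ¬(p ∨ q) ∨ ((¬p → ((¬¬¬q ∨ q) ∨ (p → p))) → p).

0.700

p ∨ q = max(0.700, 0.969) = 0.969
¬(p ∨ q) = 1 − 0.969 = 0.031
¬p = 1 − 0.700 = 0.300
¬q = 1 − 0.969 = 0.031
¬¬q = 1 − 0.031 = 0.969
¬¬¬q = 1 − 0.969 = 0.031
¬¬¬q ∨ q = max(0.031, 0.969) = 0.969
p → p = min(1, 1 − 0.700 + 0.700) = min(1, 1.000) = 1.000
(¬¬¬q ∨ q) ∨ (p → p) = max(0.969, 1.000) = 1.000
¬p → ((¬¬¬q ∨ q) ∨ (p → p)) = min(1, 1 − 0.300 + 1.000) = min(1, 1.700) = 1.000
(¬p → ((¬¬¬q ∨ q) ∨ (p → p))) → p = min(1, 1 − 1.000 + 0.700) = min(1, 0.700) = 0.700
¬(p ∨ q) ∨ ((¬p → ((¬¬¬q ∨ q) ∨ (p → p))) → p) = max(0.031, 0.700) = 0.700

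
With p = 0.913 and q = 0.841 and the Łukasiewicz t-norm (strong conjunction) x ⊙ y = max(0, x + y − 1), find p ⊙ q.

p ⊙ q = max(0, 0.913 + 0.841 − 1) = max(0, 0.754) = 0.754
For comparison, the Gödel (minimum) t-norm min(x, y) would give 0.841.

0.754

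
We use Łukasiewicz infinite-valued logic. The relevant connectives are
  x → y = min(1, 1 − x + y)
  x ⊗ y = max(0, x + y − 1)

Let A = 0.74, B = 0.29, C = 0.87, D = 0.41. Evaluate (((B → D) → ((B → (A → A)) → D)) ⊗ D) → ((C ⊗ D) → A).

B → D = min(1, 1 − 0.29 + 0.41) = min(1, 1.12) = 1.00
A → A = min(1, 1 − 0.74 + 0.74) = min(1, 1.00) = 1.00
B → (A → A) = min(1, 1 − 0.29 + 1.00) = min(1, 1.71) = 1.00
(B → (A → A)) → D = min(1, 1 − 1.00 + 0.41) = min(1, 0.41) = 0.41
(B → D) → ((B → (A → A)) → D) = min(1, 1 − 1.00 + 0.41) = min(1, 0.41) = 0.41
((B → D) → ((B → (A → A)) → D)) ⊗ D = max(0, 0.41 + 0.41 − 1) = max(0, -0.18) = 0.00
C ⊗ D = max(0, 0.87 + 0.41 − 1) = max(0, 0.28) = 0.28
(C ⊗ D) → A = min(1, 1 − 0.28 + 0.74) = min(1, 1.46) = 1.00
(((B → D) → ((B → (A → A)) → D)) ⊗ D) → ((C ⊗ D) → A) = min(1, 1 − 0.00 + 1.00) = min(1, 2.00) = 1.00

1.00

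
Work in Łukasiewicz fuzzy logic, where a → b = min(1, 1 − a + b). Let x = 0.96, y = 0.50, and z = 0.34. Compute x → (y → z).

y → z = min(1, 1 − 0.50 + 0.34) = min(1, 0.84) = 0.84
x → (y → z) = min(1, 1 − 0.96 + 0.84) = min(1, 0.88) = 0.88

0.88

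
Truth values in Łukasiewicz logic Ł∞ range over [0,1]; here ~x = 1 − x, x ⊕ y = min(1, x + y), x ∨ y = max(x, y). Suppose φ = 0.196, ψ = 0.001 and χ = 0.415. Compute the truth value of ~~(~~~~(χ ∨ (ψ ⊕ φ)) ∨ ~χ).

0.585

ψ ⊕ φ = min(1, 0.001 + 0.196) = min(1, 0.197) = 0.197
χ ∨ (ψ ⊕ φ) = max(0.415, 0.197) = 0.415
~(χ ∨ (ψ ⊕ φ)) = 1 − 0.415 = 0.585
~~(χ ∨ (ψ ⊕ φ)) = 1 − 0.585 = 0.415
~~~(χ ∨ (ψ ⊕ φ)) = 1 − 0.415 = 0.585
~~~~(χ ∨ (ψ ⊕ φ)) = 1 − 0.585 = 0.415
~χ = 1 − 0.415 = 0.585
~~~~(χ ∨ (ψ ⊕ φ)) ∨ ~χ = max(0.415, 0.585) = 0.585
~(~~~~(χ ∨ (ψ ⊕ φ)) ∨ ~χ) = 1 − 0.585 = 0.415
~~(~~~~(χ ∨ (ψ ⊕ φ)) ∨ ~χ) = 1 − 0.415 = 0.585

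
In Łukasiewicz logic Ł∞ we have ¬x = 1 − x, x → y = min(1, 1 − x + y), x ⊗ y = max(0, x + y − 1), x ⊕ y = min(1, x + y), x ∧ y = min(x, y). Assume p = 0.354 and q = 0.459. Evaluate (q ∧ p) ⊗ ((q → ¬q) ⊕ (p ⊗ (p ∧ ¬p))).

q ∧ p = min(0.459, 0.354) = 0.354
¬q = 1 − 0.459 = 0.541
q → ¬q = min(1, 1 − 0.459 + 0.541) = min(1, 1.082) = 1.000
¬p = 1 − 0.354 = 0.646
p ∧ ¬p = min(0.354, 0.646) = 0.354
p ⊗ (p ∧ ¬p) = max(0, 0.354 + 0.354 − 1) = max(0, -0.292) = 0.000
(q → ¬q) ⊕ (p ⊗ (p ∧ ¬p)) = min(1, 1.000 + 0.000) = min(1, 1.000) = 1.000
(q ∧ p) ⊗ ((q → ¬q) ⊕ (p ⊗ (p ∧ ¬p))) = max(0, 0.354 + 1.000 − 1) = max(0, 0.354) = 0.354

0.354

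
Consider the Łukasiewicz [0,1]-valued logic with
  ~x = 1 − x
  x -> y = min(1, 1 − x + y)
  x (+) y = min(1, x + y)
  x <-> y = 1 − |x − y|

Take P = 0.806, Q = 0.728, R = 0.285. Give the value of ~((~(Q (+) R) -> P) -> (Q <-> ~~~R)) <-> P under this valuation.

0.207

Q (+) R = min(1, 0.728 + 0.285) = min(1, 1.013) = 1.000
~(Q (+) R) = 1 − 1.000 = 0.000
~(Q (+) R) -> P = min(1, 1 − 0.000 + 0.806) = min(1, 1.806) = 1.000
~R = 1 − 0.285 = 0.715
~~R = 1 − 0.715 = 0.285
~~~R = 1 − 0.285 = 0.715
Q <-> ~~~R = 1 − |0.728 − 0.715| = 1 − 0.013 = 0.987
(~(Q (+) R) -> P) -> (Q <-> ~~~R) = min(1, 1 − 1.000 + 0.987) = min(1, 0.987) = 0.987
~((~(Q (+) R) -> P) -> (Q <-> ~~~R)) = 1 − 0.987 = 0.013
~((~(Q (+) R) -> P) -> (Q <-> ~~~R)) <-> P = 1 − |0.013 − 0.806| = 1 − 0.793 = 0.207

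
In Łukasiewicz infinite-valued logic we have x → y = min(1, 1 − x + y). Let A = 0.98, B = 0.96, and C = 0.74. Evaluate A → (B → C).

0.80

B → C = min(1, 1 − 0.96 + 0.74) = min(1, 0.78) = 0.78
A → (B → C) = min(1, 1 − 0.98 + 0.78) = min(1, 0.80) = 0.80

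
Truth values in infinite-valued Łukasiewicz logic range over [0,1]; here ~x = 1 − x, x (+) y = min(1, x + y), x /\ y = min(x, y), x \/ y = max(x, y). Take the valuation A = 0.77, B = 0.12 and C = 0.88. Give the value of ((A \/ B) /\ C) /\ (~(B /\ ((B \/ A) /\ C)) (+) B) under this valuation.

0.77

A \/ B = max(0.77, 0.12) = 0.77
(A \/ B) /\ C = min(0.77, 0.88) = 0.77
B \/ A = max(0.12, 0.77) = 0.77
(B \/ A) /\ C = min(0.77, 0.88) = 0.77
B /\ ((B \/ A) /\ C) = min(0.12, 0.77) = 0.12
~(B /\ ((B \/ A) /\ C)) = 1 − 0.12 = 0.88
~(B /\ ((B \/ A) /\ C)) (+) B = min(1, 0.88 + 0.12) = min(1, 1.00) = 1.00
((A \/ B) /\ C) /\ (~(B /\ ((B \/ A) /\ C)) (+) B) = min(0.77, 1.00) = 0.77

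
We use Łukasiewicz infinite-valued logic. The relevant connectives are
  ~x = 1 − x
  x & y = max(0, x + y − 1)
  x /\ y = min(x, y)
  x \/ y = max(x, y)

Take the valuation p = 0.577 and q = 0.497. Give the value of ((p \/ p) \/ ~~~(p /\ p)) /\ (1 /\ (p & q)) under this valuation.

0.074

p \/ p = max(0.577, 0.577) = 0.577
p /\ p = min(0.577, 0.577) = 0.577
~(p /\ p) = 1 − 0.577 = 0.423
~~(p /\ p) = 1 − 0.423 = 0.577
~~~(p /\ p) = 1 − 0.577 = 0.423
(p \/ p) \/ ~~~(p /\ p) = max(0.577, 0.423) = 0.577
p & q = max(0, 0.577 + 0.497 − 1) = max(0, 0.074) = 0.074
1 /\ (p & q) = min(1.000, 0.074) = 0.074
((p \/ p) \/ ~~~(p /\ p)) /\ (1 /\ (p & q)) = min(0.577, 0.074) = 0.074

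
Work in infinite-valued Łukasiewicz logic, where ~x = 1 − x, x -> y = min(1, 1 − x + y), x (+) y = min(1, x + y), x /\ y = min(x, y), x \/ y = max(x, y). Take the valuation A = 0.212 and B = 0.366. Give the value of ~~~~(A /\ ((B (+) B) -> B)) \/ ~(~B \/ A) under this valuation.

B (+) B = min(1, 0.366 + 0.366) = min(1, 0.732) = 0.732
(B (+) B) -> B = min(1, 1 − 0.732 + 0.366) = min(1, 0.634) = 0.634
A /\ ((B (+) B) -> B) = min(0.212, 0.634) = 0.212
~(A /\ ((B (+) B) -> B)) = 1 − 0.212 = 0.788
~~(A /\ ((B (+) B) -> B)) = 1 − 0.788 = 0.212
~~~(A /\ ((B (+) B) -> B)) = 1 − 0.212 = 0.788
~~~~(A /\ ((B (+) B) -> B)) = 1 − 0.788 = 0.212
~B = 1 − 0.366 = 0.634
~B \/ A = max(0.634, 0.212) = 0.634
~(~B \/ A) = 1 − 0.634 = 0.366
~~~~(A /\ ((B (+) B) -> B)) \/ ~(~B \/ A) = max(0.212, 0.366) = 0.366

0.366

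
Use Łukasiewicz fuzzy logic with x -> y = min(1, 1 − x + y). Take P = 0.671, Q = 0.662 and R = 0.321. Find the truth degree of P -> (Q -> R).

0.988

Q -> R = min(1, 1 − 0.662 + 0.321) = min(1, 0.659) = 0.659
P -> (Q -> R) = min(1, 1 − 0.671 + 0.659) = min(1, 0.988) = 0.988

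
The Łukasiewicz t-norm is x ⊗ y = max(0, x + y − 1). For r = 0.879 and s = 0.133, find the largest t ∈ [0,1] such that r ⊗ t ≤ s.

The residuum of the Łukasiewicz t-norm gives the supremum: min(1, 1 − 0.879 + 0.133).
1 − 0.879 + 0.133 = 0.254, so t = min(1, 0.254) = 0.254.
Check: 0.879 ⊗ 0.254 = max(0, 0.133) = 0.133 ≤ 0.133.

0.254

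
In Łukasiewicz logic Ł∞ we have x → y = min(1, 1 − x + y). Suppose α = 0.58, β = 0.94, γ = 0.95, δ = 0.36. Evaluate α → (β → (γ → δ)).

γ → δ = min(1, 1 − 0.95 + 0.36) = min(1, 0.41) = 0.41
β → (γ → δ) = min(1, 1 − 0.94 + 0.41) = min(1, 0.47) = 0.47
α → (β → (γ → δ)) = min(1, 1 − 0.58 + 0.47) = min(1, 0.89) = 0.89

0.89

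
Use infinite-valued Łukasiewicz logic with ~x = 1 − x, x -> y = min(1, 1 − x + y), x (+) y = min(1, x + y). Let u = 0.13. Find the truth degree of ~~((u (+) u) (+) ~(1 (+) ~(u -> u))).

0.26

u (+) u = min(1, 0.13 + 0.13) = min(1, 0.26) = 0.26
u -> u = min(1, 1 − 0.13 + 0.13) = min(1, 1.00) = 1.00
~(u -> u) = 1 − 1.00 = 0.00
1 (+) ~(u -> u) = min(1, 1.00 + 0.00) = min(1, 1.00) = 1.00
~(1 (+) ~(u -> u)) = 1 − 1.00 = 0.00
(u (+) u) (+) ~(1 (+) ~(u -> u)) = min(1, 0.26 + 0.00) = min(1, 0.26) = 0.26
~((u (+) u) (+) ~(1 (+) ~(u -> u))) = 1 − 0.26 = 0.74
~~((u (+) u) (+) ~(1 (+) ~(u -> u))) = 1 − 0.74 = 0.26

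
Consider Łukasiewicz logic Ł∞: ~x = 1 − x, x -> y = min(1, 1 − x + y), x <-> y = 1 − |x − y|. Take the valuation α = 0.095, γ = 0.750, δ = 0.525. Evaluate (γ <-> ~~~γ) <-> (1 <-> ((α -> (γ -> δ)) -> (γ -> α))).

0.845

~γ = 1 − 0.750 = 0.250
~~γ = 1 − 0.250 = 0.750
~~~γ = 1 − 0.750 = 0.250
γ <-> ~~~γ = 1 − |0.750 − 0.250| = 1 − 0.500 = 0.500
γ -> δ = min(1, 1 − 0.750 + 0.525) = min(1, 0.775) = 0.775
α -> (γ -> δ) = min(1, 1 − 0.095 + 0.775) = min(1, 1.680) = 1.000
γ -> α = min(1, 1 − 0.750 + 0.095) = min(1, 0.345) = 0.345
(α -> (γ -> δ)) -> (γ -> α) = min(1, 1 − 1.000 + 0.345) = min(1, 0.345) = 0.345
1 <-> ((α -> (γ -> δ)) -> (γ -> α)) = 1 − |1.000 − 0.345| = 1 − 0.655 = 0.345
(γ <-> ~~~γ) <-> (1 <-> ((α -> (γ -> δ)) -> (γ -> α))) = 1 − |0.500 − 0.345| = 1 − 0.155 = 0.845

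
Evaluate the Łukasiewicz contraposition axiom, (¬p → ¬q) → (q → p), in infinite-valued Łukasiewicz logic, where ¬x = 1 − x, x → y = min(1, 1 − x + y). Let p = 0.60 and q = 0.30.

1.00

¬p = 1 − 0.60 = 0.40
¬q = 1 − 0.30 = 0.70
¬p → ¬q = min(1, 1 − 0.40 + 0.70) = min(1, 1.30) = 1.00
q → p = min(1, 1 − 0.30 + 0.60) = min(1, 1.30) = 1.00
(¬p → ¬q) → (q → p) = min(1, 1 − 1.00 + 1.00) = min(1, 1.00) = 1.00
(As expected: an axiom of Ł∞, always 1.)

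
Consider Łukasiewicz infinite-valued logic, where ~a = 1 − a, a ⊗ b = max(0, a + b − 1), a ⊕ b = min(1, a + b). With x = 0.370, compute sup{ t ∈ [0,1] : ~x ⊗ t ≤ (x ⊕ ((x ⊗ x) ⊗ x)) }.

0.740

~x = 1 − 0.370 = 0.630
So the left factor is ~x = 0.630.
x ⊗ x = max(0, 0.370 + 0.370 − 1) = max(0, -0.260) = 0.000
(x ⊗ x) ⊗ x = max(0, 0.000 + 0.370 − 1) = max(0, -0.630) = 0.000
x ⊕ ((x ⊗ x) ⊗ x) = min(1, 0.370 + 0.000) = min(1, 0.370) = 0.370
So the right-hand bound is x ⊕ ((x ⊗ x) ⊗ x) = 0.370.
The residuum of the Łukasiewicz t-norm gives the supremum: min(1, 1 − 0.630 + 0.370).
1 − 0.630 + 0.370 = 0.740, so t = min(1, 0.740) = 0.740.
Check: 0.630 ⊗ 0.740 = max(0, 0.370) = 0.370 ≤ 0.370.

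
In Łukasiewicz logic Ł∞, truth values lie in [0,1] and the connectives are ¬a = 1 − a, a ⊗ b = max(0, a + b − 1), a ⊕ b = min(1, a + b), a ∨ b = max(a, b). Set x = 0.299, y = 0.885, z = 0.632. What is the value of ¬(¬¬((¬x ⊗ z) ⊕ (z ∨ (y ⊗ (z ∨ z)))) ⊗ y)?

¬x = 1 − 0.299 = 0.701
¬x ⊗ z = max(0, 0.701 + 0.632 − 1) = max(0, 0.333) = 0.333
z ∨ z = max(0.632, 0.632) = 0.632
y ⊗ (z ∨ z) = max(0, 0.885 + 0.632 − 1) = max(0, 0.517) = 0.517
z ∨ (y ⊗ (z ∨ z)) = max(0.632, 0.517) = 0.632
(¬x ⊗ z) ⊕ (z ∨ (y ⊗ (z ∨ z))) = min(1, 0.333 + 0.632) = min(1, 0.965) = 0.965
¬((¬x ⊗ z) ⊕ (z ∨ (y ⊗ (z ∨ z)))) = 1 − 0.965 = 0.035
¬¬((¬x ⊗ z) ⊕ (z ∨ (y ⊗ (z ∨ z)))) = 1 − 0.035 = 0.965
¬¬((¬x ⊗ z) ⊕ (z ∨ (y ⊗ (z ∨ z)))) ⊗ y = max(0, 0.965 + 0.885 − 1) = max(0, 0.850) = 0.850
¬(¬¬((¬x ⊗ z) ⊕ (z ∨ (y ⊗ (z ∨ z)))) ⊗ y) = 1 − 0.850 = 0.150

0.150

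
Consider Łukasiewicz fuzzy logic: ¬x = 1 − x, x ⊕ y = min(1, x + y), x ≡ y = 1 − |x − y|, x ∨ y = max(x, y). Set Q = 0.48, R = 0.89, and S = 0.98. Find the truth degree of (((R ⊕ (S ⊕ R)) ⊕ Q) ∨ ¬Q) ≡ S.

0.98

S ⊕ R = min(1, 0.98 + 0.89) = min(1, 1.87) = 1.00
R ⊕ (S ⊕ R) = min(1, 0.89 + 1.00) = min(1, 1.89) = 1.00
(R ⊕ (S ⊕ R)) ⊕ Q = min(1, 1.00 + 0.48) = min(1, 1.48) = 1.00
¬Q = 1 − 0.48 = 0.52
((R ⊕ (S ⊕ R)) ⊕ Q) ∨ ¬Q = max(1.00, 0.52) = 1.00
(((R ⊕ (S ⊕ R)) ⊕ Q) ∨ ¬Q) ≡ S = 1 − |1.00 − 0.98| = 1 − 0.02 = 0.98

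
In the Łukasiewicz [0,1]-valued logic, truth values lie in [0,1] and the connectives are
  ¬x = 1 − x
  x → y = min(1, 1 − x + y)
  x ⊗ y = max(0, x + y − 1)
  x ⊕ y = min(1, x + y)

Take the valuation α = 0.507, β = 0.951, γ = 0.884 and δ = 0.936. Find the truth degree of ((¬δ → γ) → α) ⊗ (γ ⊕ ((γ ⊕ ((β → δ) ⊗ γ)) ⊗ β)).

¬δ = 1 − 0.936 = 0.064
¬δ → γ = min(1, 1 − 0.064 + 0.884) = min(1, 1.820) = 1.000
(¬δ → γ) → α = min(1, 1 − 1.000 + 0.507) = min(1, 0.507) = 0.507
β → δ = min(1, 1 − 0.951 + 0.936) = min(1, 0.985) = 0.985
(β → δ) ⊗ γ = max(0, 0.985 + 0.884 − 1) = max(0, 0.869) = 0.869
γ ⊕ ((β → δ) ⊗ γ) = min(1, 0.884 + 0.869) = min(1, 1.753) = 1.000
(γ ⊕ ((β → δ) ⊗ γ)) ⊗ β = max(0, 1.000 + 0.951 − 1) = max(0, 0.951) = 0.951
γ ⊕ ((γ ⊕ ((β → δ) ⊗ γ)) ⊗ β) = min(1, 0.884 + 0.951) = min(1, 1.835) = 1.000
((¬δ → γ) → α) ⊗ (γ ⊕ ((γ ⊕ ((β → δ) ⊗ γ)) ⊗ β)) = max(0, 0.507 + 1.000 − 1) = max(0, 0.507) = 0.507

0.507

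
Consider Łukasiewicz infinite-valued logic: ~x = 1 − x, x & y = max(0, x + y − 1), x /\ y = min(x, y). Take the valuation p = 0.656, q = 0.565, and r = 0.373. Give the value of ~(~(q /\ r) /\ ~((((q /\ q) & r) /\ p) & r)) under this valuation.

q /\ r = min(0.565, 0.373) = 0.373
~(q /\ r) = 1 − 0.373 = 0.627
q /\ q = min(0.565, 0.565) = 0.565
(q /\ q) & r = max(0, 0.565 + 0.373 − 1) = max(0, -0.062) = 0.000
((q /\ q) & r) /\ p = min(0.000, 0.656) = 0.000
(((q /\ q) & r) /\ p) & r = max(0, 0.000 + 0.373 − 1) = max(0, -0.627) = 0.000
~((((q /\ q) & r) /\ p) & r) = 1 − 0.000 = 1.000
~(q /\ r) /\ ~((((q /\ q) & r) /\ p) & r) = min(0.627, 1.000) = 0.627
~(~(q /\ r) /\ ~((((q /\ q) & r) /\ p) & r)) = 1 − 0.627 = 0.373

0.373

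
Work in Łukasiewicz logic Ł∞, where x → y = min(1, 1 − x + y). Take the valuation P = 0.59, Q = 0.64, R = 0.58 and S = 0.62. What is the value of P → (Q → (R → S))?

R → S = min(1, 1 − 0.58 + 0.62) = min(1, 1.04) = 1.00
Q → (R → S) = min(1, 1 − 0.64 + 1.00) = min(1, 1.36) = 1.00
P → (Q → (R → S)) = min(1, 1 − 0.59 + 1.00) = min(1, 1.41) = 1.00

1.00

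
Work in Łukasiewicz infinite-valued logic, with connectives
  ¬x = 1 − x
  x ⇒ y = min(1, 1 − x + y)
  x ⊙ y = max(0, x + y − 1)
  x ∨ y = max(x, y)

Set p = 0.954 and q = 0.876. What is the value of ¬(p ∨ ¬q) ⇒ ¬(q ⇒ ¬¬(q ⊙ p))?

¬q = 1 − 0.876 = 0.124
p ∨ ¬q = max(0.954, 0.124) = 0.954
¬(p ∨ ¬q) = 1 − 0.954 = 0.046
q ⊙ p = max(0, 0.876 + 0.954 − 1) = max(0, 0.830) = 0.830
¬(q ⊙ p) = 1 − 0.830 = 0.170
¬¬(q ⊙ p) = 1 − 0.170 = 0.830
q ⇒ ¬¬(q ⊙ p) = min(1, 1 − 0.876 + 0.830) = min(1, 0.954) = 0.954
¬(q ⇒ ¬¬(q ⊙ p)) = 1 − 0.954 = 0.046
¬(p ∨ ¬q) ⇒ ¬(q ⇒ ¬¬(q ⊙ p)) = min(1, 1 − 0.046 + 0.046) = min(1, 1.000) = 1.000

1.000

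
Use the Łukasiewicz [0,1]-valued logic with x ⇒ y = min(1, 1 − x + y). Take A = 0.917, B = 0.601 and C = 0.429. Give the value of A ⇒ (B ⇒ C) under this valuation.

0.911

B ⇒ C = min(1, 1 − 0.601 + 0.429) = min(1, 0.828) = 0.828
A ⇒ (B ⇒ C) = min(1, 1 − 0.917 + 0.828) = min(1, 0.911) = 0.911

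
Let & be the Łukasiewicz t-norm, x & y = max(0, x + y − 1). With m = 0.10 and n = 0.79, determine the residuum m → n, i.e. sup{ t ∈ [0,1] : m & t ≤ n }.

1.00

The residuum of the Łukasiewicz t-norm gives the supremum: min(1, 1 − 0.10 + 0.79).
1 − 0.10 + 0.79 = 1.69, so t = min(1, 1.69) = 1.00.
Check: 0.10 & 1.00 = max(0, 0.10) = 0.10 ≤ 0.79.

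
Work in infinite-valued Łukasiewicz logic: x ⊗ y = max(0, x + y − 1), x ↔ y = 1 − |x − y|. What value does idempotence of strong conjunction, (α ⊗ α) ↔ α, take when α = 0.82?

α ⊗ α = max(0, 0.82 + 0.82 − 1) = max(0, 0.64) = 0.64
(α ⊗ α) ↔ α = 1 − |0.64 − 0.82| = 1 − 0.18 = 0.82
(The value 0.82 < 1 shows this instance is not satisfied; fails in Ł∞ since a ⊗ a = max(0, 2a−1) ≠ a in general.)

0.82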